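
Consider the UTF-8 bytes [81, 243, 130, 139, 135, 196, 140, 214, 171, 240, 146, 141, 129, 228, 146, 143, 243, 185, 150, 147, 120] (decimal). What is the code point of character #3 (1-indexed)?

Offset 0: leading byte 0x51 = 01010001 → 1-byte char #1 = 51.
Offset 1: leading byte 0xF3 = 11110011 → 4-byte char #2 = F3 82 8B 87.
Offset 5: leading byte 0xC4 = 11000100 → 2-byte char #3 = C4 8C.
Leading byte 0xC4 = 11000100 matches 110xxxxx → 2-byte sequence.
Byte 1: 0xC4 = 11000100, payload 00100 (5 bits).
Byte 2: 0x8C = 10001100 (10xxxxxx ✓), payload 001100.
Concatenate: 00100001100 = 0x10C (11 bits → U+010C).

U+010C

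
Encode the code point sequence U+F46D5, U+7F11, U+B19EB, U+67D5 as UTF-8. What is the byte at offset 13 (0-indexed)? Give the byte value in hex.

U+F46D5 → 4-byte form F3 B4 9B 95 at offsets 0–3.
U+7F11 → 3-byte form E7 BC 91 at offsets 4–6.
U+B19EB → 4-byte form F2 B1 A7 AB at offsets 7–10.
U+67D5 → 3-byte form E6 9F 95 at offsets 11–13.
Offset 13 falls in char 4's range; it's byte 3 of E6 9F 95 = 0x95.

0x95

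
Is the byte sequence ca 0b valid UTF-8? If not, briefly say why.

invalid (non-continuation byte where continuation expected)

Leading byte 0xCA = 11001010 → 2-byte form.
Byte 2 is 0x0B = 00001011, which is not 10xxxxxx — expected a continuation byte.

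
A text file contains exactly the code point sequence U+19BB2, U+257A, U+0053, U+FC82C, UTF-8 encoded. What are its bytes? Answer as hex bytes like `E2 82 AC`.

F0 99 AE B2 E2 95 BA 53 F3 BC A0 AC

U+19BB2: 4-byte form → F0 99 AE B2.
U+257A: 3-byte form → E2 95 BA.
U+0053: 1-byte form → 53.
U+FC82C: 4-byte form → F3 BC A0 AC.
Concatenated (12 bytes): F0 99 AE B2 E2 95 BA 53 F3 BC A0 AC.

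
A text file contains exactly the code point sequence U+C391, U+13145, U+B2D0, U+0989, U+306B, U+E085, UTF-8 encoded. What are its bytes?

EC 8E 91 F0 93 85 85 EB 8B 90 E0 A6 89 E3 81 AB EE 82 85

U+C391: 3-byte form → EC 8E 91.
U+13145: 4-byte form → F0 93 85 85.
U+B2D0: 3-byte form → EB 8B 90.
U+0989: 3-byte form → E0 A6 89.
U+306B: 3-byte form → E3 81 AB.
U+E085: 3-byte form → EE 82 85.
Concatenated (19 bytes): EC 8E 91 F0 93 85 85 EB 8B 90 E0 A6 89 E3 81 AB EE 82 85.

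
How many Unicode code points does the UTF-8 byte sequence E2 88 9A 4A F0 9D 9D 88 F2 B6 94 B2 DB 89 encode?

5

Byte at offset 0: 0xE2 = 11100010 → 3-byte char (#1). Advance 3.
Byte at offset 3: 0x4A = 01001010 → 1-byte char (#2). Advance 1.
Byte at offset 4: 0xF0 = 11110000 → 4-byte char (#3). Advance 4.
Byte at offset 8: 0xF2 = 11110010 → 4-byte char (#4). Advance 4.
Byte at offset 12: 0xDB = 11011011 → 2-byte char (#5). Advance 2.
Reached end at offset 14 after 5 code points.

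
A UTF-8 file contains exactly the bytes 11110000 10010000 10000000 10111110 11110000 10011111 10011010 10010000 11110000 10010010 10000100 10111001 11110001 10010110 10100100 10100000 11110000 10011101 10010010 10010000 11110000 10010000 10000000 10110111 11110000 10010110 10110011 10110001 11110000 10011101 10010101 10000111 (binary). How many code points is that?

Byte at offset 0: 0xF0 = 11110000 → 4-byte char (#1). Advance 4.
Byte at offset 4: 0xF0 = 11110000 → 4-byte char (#2). Advance 4.
Byte at offset 8: 0xF0 = 11110000 → 4-byte char (#3). Advance 4.
Byte at offset 12: 0xF1 = 11110001 → 4-byte char (#4). Advance 4.
Byte at offset 16: 0xF0 = 11110000 → 4-byte char (#5). Advance 4.
Byte at offset 20: 0xF0 = 11110000 → 4-byte char (#6). Advance 4.
Byte at offset 24: 0xF0 = 11110000 → 4-byte char (#7). Advance 4.
Byte at offset 28: 0xF0 = 11110000 → 4-byte char (#8). Advance 4.
Reached end at offset 32 after 8 code points.

8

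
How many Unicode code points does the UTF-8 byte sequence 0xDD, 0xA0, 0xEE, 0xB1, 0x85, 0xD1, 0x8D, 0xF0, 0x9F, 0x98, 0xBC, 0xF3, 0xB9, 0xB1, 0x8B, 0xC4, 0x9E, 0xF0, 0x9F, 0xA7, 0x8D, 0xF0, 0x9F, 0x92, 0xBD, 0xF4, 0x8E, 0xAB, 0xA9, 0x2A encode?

Byte at offset 0: 0xDD = 11011101 → 2-byte char (#1). Advance 2.
Byte at offset 2: 0xEE = 11101110 → 3-byte char (#2). Advance 3.
Byte at offset 5: 0xD1 = 11010001 → 2-byte char (#3). Advance 2.
Byte at offset 7: 0xF0 = 11110000 → 4-byte char (#4). Advance 4.
Byte at offset 11: 0xF3 = 11110011 → 4-byte char (#5). Advance 4.
Byte at offset 15: 0xC4 = 11000100 → 2-byte char (#6). Advance 2.
Byte at offset 17: 0xF0 = 11110000 → 4-byte char (#7). Advance 4.
Byte at offset 21: 0xF0 = 11110000 → 4-byte char (#8). Advance 4.
Byte at offset 25: 0xF4 = 11110100 → 4-byte char (#9). Advance 4.
Byte at offset 29: 0x2A = 00101010 → 1-byte char (#10). Advance 1.
Reached end at offset 30 after 10 code points.

10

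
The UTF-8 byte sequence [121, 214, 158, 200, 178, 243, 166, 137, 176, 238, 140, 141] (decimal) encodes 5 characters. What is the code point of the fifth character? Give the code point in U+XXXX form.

U+E30D

Offset 0: leading byte 0x79 = 01111001 → 1-byte char #1 = 79.
Offset 1: leading byte 0xD6 = 11010110 → 2-byte char #2 = D6 9E.
Offset 3: leading byte 0xC8 = 11001000 → 2-byte char #3 = C8 B2.
Offset 5: leading byte 0xF3 = 11110011 → 4-byte char #4 = F3 A6 89 B0.
Offset 9: leading byte 0xEE = 11101110 → 3-byte char #5 = EE 8C 8D.
Leading byte 0xEE = 11101110 matches 1110xxxx → 3-byte sequence.
Byte 1: 0xEE = 11101110, payload 1110 (4 bits).
Byte 2: 0x8C = 10001100 (10xxxxxx ✓), payload 001100.
Byte 3: 0x8D = 10001101 (10xxxxxx ✓), payload 001101.
Concatenate: 1110001100001101 = 0xE30D (16 bits → U+E30D).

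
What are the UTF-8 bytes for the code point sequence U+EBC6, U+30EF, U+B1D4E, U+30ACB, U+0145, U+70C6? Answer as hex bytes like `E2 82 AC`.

U+EBC6: 3-byte form → EE AF 86.
U+30EF: 3-byte form → E3 83 AF.
U+B1D4E: 4-byte form → F2 B1 B5 8E.
U+30ACB: 4-byte form → F0 B0 AB 8B.
U+0145: 2-byte form → C5 85.
U+70C6: 3-byte form → E7 83 86.
Concatenated (19 bytes): EE AF 86 E3 83 AF F2 B1 B5 8E F0 B0 AB 8B C5 85 E7 83 86.

EE AF 86 E3 83 AF F2 B1 B5 8E F0 B0 AB 8B C5 85 E7 83 86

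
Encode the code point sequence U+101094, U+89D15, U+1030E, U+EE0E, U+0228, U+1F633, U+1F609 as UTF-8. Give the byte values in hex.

U+101094: 4-byte form → F4 81 82 94.
U+89D15: 4-byte form → F2 89 B4 95.
U+1030E: 4-byte form → F0 90 8C 8E.
U+EE0E: 3-byte form → EE B8 8E.
U+0228: 2-byte form → C8 A8.
U+1F633: 4-byte form → F0 9F 98 B3.
U+1F609: 4-byte form → F0 9F 98 89.
Concatenated (25 bytes): F4 81 82 94 F2 89 B4 95 F0 90 8C 8E EE B8 8E C8 A8 F0 9F 98 B3 F0 9F 98 89.

F4 81 82 94 F2 89 B4 95 F0 90 8C 8E EE B8 8E C8 A8 F0 9F 98 B3 F0 9F 98 89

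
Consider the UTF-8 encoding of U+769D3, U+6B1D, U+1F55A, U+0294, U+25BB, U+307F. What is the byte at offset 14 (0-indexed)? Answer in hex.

0x96

U+769D3 → 4-byte form F1 B6 A7 93 at offsets 0–3.
U+6B1D → 3-byte form E6 AC 9D at offsets 4–6.
U+1F55A → 4-byte form F0 9F 95 9A at offsets 7–10.
U+0294 → 2-byte form CA 94 at offsets 11–12.
U+25BB → 3-byte form E2 96 BB at offsets 13–15.
Offset 14 falls in char 5's range; it's byte 2 of E2 96 BB = 0x96.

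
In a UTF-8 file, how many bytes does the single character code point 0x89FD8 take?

4

U+89FD8 = 0x89FD8. UTF-8 uses 1 byte below 0x80, 2 below 0x800, 3 below 0x10000, 4 up to 0x10FFFF. 0x89FD8 is in U+10000–U+10FFFF → 4 bytes.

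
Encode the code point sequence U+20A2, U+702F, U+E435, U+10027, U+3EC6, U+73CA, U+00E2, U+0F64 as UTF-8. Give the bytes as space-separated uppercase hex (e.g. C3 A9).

U+20A2: 3-byte form → E2 82 A2.
U+702F: 3-byte form → E7 80 AF.
U+E435: 3-byte form → EE 90 B5.
U+10027: 4-byte form → F0 90 80 A7.
U+3EC6: 3-byte form → E3 BB 86.
U+73CA: 3-byte form → E7 8F 8A.
U+00E2: 2-byte form → C3 A2.
U+0F64: 3-byte form → E0 BD A4.
Concatenated (24 bytes): E2 82 A2 E7 80 AF EE 90 B5 F0 90 80 A7 E3 BB 86 E7 8F 8A C3 A2 E0 BD A4.

E2 82 A2 E7 80 AF EE 90 B5 F0 90 80 A7 E3 BB 86 E7 8F 8A C3 A2 E0 BD A4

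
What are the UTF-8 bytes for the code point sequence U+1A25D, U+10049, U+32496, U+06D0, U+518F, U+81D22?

F0 9A 89 9D F0 90 81 89 F0 B2 92 96 DB 90 E5 86 8F F2 81 B4 A2

U+1A25D: 4-byte form → F0 9A 89 9D.
U+10049: 4-byte form → F0 90 81 89.
U+32496: 4-byte form → F0 B2 92 96.
U+06D0: 2-byte form → DB 90.
U+518F: 3-byte form → E5 86 8F.
U+81D22: 4-byte form → F2 81 B4 A2.
Concatenated (21 bytes): F0 9A 89 9D F0 90 81 89 F0 B2 92 96 DB 90 E5 86 8F F2 81 B4 A2.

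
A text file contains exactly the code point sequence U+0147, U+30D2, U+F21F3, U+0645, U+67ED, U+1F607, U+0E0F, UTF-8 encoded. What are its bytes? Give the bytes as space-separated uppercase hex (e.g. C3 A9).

U+0147: 2-byte form → C5 87.
U+30D2: 3-byte form → E3 83 92.
U+F21F3: 4-byte form → F3 B2 87 B3.
U+0645: 2-byte form → D9 85.
U+67ED: 3-byte form → E6 9F AD.
U+1F607: 4-byte form → F0 9F 98 87.
U+0E0F: 3-byte form → E0 B8 8F.
Concatenated (21 bytes): C5 87 E3 83 92 F3 B2 87 B3 D9 85 E6 9F AD F0 9F 98 87 E0 B8 8F.

C5 87 E3 83 92 F3 B2 87 B3 D9 85 E6 9F AD F0 9F 98 87 E0 B8 8F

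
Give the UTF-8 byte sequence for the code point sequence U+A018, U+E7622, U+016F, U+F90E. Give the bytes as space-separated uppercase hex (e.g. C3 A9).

U+A018: 3-byte form → EA 80 98.
U+E7622: 4-byte form → F3 A7 98 A2.
U+016F: 2-byte form → C5 AF.
U+F90E: 3-byte form → EF A4 8E.
Concatenated (12 bytes): EA 80 98 F3 A7 98 A2 C5 AF EF A4 8E.

EA 80 98 F3 A7 98 A2 C5 AF EF A4 8E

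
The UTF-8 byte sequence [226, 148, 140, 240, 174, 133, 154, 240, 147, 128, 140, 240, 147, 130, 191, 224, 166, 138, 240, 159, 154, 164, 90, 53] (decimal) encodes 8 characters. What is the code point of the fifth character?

U+098A

Offset 0: leading byte 0xE2 = 11100010 → 3-byte char #1 = E2 94 8C.
Offset 3: leading byte 0xF0 = 11110000 → 4-byte char #2 = F0 AE 85 9A.
Offset 7: leading byte 0xF0 = 11110000 → 4-byte char #3 = F0 93 80 8C.
Offset 11: leading byte 0xF0 = 11110000 → 4-byte char #4 = F0 93 82 BF.
Offset 15: leading byte 0xE0 = 11100000 → 3-byte char #5 = E0 A6 8A.
Leading byte 0xE0 = 11100000 matches 1110xxxx → 3-byte sequence.
Byte 1: 0xE0 = 11100000, payload 0000 (4 bits).
Byte 2: 0xA6 = 10100110 (10xxxxxx ✓), payload 100110.
Byte 3: 0x8A = 10001010 (10xxxxxx ✓), payload 001010.
Concatenate: 0000100110001010 = 0x98A (16 bits → U+098A).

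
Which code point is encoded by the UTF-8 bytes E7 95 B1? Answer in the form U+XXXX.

U+7571

Leading byte 0xE7 = 11100111 matches 1110xxxx → 3-byte sequence.
Byte 1: 0xE7 = 11100111, payload 0111 (4 bits).
Byte 2: 0x95 = 10010101 (10xxxxxx ✓), payload 010101.
Byte 3: 0xB1 = 10110001 (10xxxxxx ✓), payload 110001.
Concatenate: 0111010101110001 = 0x7571 (16 bits → U+7571).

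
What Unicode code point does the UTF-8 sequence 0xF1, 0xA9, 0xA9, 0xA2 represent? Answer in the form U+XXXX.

U+69A62

Leading byte 0xF1 = 11110001 matches 11110xxx → 4-byte sequence.
Byte 1: 0xF1 = 11110001, payload 001 (3 bits).
Byte 2: 0xA9 = 10101001 (10xxxxxx ✓), payload 101001.
Byte 3: 0xA9 = 10101001 (10xxxxxx ✓), payload 101001.
Byte 4: 0xA2 = 10100010 (10xxxxxx ✓), payload 100010.
Concatenate: 001101001101001100010 = 0x69A62 (21 bits → U+69A62).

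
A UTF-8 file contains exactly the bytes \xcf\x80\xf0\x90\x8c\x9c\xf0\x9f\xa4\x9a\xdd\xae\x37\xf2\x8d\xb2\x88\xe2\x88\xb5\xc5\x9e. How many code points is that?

8

Byte at offset 0: 0xCF = 11001111 → 2-byte char (#1). Advance 2.
Byte at offset 2: 0xF0 = 11110000 → 4-byte char (#2). Advance 4.
Byte at offset 6: 0xF0 = 11110000 → 4-byte char (#3). Advance 4.
Byte at offset 10: 0xDD = 11011101 → 2-byte char (#4). Advance 2.
Byte at offset 12: 0x37 = 00110111 → 1-byte char (#5). Advance 1.
Byte at offset 13: 0xF2 = 11110010 → 4-byte char (#6). Advance 4.
Byte at offset 17: 0xE2 = 11100010 → 3-byte char (#7). Advance 3.
Byte at offset 20: 0xC5 = 11000101 → 2-byte char (#8). Advance 2.
Reached end at offset 22 after 8 code points.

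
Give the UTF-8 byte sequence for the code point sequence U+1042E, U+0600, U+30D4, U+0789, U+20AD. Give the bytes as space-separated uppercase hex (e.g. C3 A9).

F0 90 90 AE D8 80 E3 83 94 DE 89 E2 82 AD

U+1042E: 4-byte form → F0 90 90 AE.
U+0600: 2-byte form → D8 80.
U+30D4: 3-byte form → E3 83 94.
U+0789: 2-byte form → DE 89.
U+20AD: 3-byte form → E2 82 AD.
Concatenated (14 bytes): F0 90 90 AE D8 80 E3 83 94 DE 89 E2 82 AD.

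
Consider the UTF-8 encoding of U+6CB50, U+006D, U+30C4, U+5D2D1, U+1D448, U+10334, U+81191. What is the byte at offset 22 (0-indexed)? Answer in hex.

U+6CB50 → 4-byte form F1 AC AD 90 at offsets 0–3.
U+006D → 1-byte form 6D at offsets 4–4.
U+30C4 → 3-byte form E3 83 84 at offsets 5–7.
U+5D2D1 → 4-byte form F1 9D 8B 91 at offsets 8–11.
U+1D448 → 4-byte form F0 9D 91 88 at offsets 12–15.
U+10334 → 4-byte form F0 90 8C B4 at offsets 16–19.
U+81191 → 4-byte form F2 81 86 91 at offsets 20–23.
Offset 22 falls in char 7's range; it's byte 3 of F2 81 86 91 = 0x86.

0x86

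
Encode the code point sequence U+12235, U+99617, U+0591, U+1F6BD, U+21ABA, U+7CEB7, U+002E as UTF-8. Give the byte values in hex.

F0 92 88 B5 F2 99 98 97 D6 91 F0 9F 9A BD F0 A1 AA BA F1 BC BA B7 2E

U+12235: 4-byte form → F0 92 88 B5.
U+99617: 4-byte form → F2 99 98 97.
U+0591: 2-byte form → D6 91.
U+1F6BD: 4-byte form → F0 9F 9A BD.
U+21ABA: 4-byte form → F0 A1 AA BA.
U+7CEB7: 4-byte form → F1 BC BA B7.
U+002E: 1-byte form → 2E.
Concatenated (23 bytes): F0 92 88 B5 F2 99 98 97 D6 91 F0 9F 9A BD F0 A1 AA BA F1 BC BA B7 2E.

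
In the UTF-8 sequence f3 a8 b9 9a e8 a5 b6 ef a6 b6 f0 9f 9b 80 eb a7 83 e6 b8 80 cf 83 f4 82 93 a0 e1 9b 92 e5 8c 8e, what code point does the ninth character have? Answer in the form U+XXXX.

U+16D2

Offset 0: leading byte 0xF3 = 11110011 → 4-byte char #1 = F3 A8 B9 9A.
Offset 4: leading byte 0xE8 = 11101000 → 3-byte char #2 = E8 A5 B6.
Offset 7: leading byte 0xEF = 11101111 → 3-byte char #3 = EF A6 B6.
Offset 10: leading byte 0xF0 = 11110000 → 4-byte char #4 = F0 9F 9B 80.
Offset 14: leading byte 0xEB = 11101011 → 3-byte char #5 = EB A7 83.
Offset 17: leading byte 0xE6 = 11100110 → 3-byte char #6 = E6 B8 80.
Offset 20: leading byte 0xCF = 11001111 → 2-byte char #7 = CF 83.
Offset 22: leading byte 0xF4 = 11110100 → 4-byte char #8 = F4 82 93 A0.
Offset 26: leading byte 0xE1 = 11100001 → 3-byte char #9 = E1 9B 92.
Leading byte 0xE1 = 11100001 matches 1110xxxx → 3-byte sequence.
Byte 1: 0xE1 = 11100001, payload 0001 (4 bits).
Byte 2: 0x9B = 10011011 (10xxxxxx ✓), payload 011011.
Byte 3: 0x92 = 10010010 (10xxxxxx ✓), payload 010010.
Concatenate: 0001011011010010 = 0x16D2 (16 bits → U+16D2).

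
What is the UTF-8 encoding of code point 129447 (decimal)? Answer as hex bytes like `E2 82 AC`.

F0 9F A6 A7

U+1F9A7 = 0x1F9A7 = 129447 decimal. In range U+10000–U+10FFFF → 4-byte form: 11110xxx 10xxxxxx 10xxxxxx 10xxxxxx.
Binary (21 bits): 000011111100110100111.
Split 3+6+6+6: 000 | 011111 | 100110 | 100111.
Byte 1: 11110000 = 0xF0.
Byte 2: 10011111 = 0x9F.
Byte 3: 10100110 = 0xA6.
Byte 4: 10100111 = 0xA7.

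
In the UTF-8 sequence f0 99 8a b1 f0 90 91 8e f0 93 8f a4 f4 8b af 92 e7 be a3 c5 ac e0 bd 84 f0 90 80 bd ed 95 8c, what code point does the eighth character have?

U+1003D

Offset 0: leading byte 0xF0 = 11110000 → 4-byte char #1 = F0 99 8A B1.
Offset 4: leading byte 0xF0 = 11110000 → 4-byte char #2 = F0 90 91 8E.
Offset 8: leading byte 0xF0 = 11110000 → 4-byte char #3 = F0 93 8F A4.
Offset 12: leading byte 0xF4 = 11110100 → 4-byte char #4 = F4 8B AF 92.
Offset 16: leading byte 0xE7 = 11100111 → 3-byte char #5 = E7 BE A3.
Offset 19: leading byte 0xC5 = 11000101 → 2-byte char #6 = C5 AC.
Offset 21: leading byte 0xE0 = 11100000 → 3-byte char #7 = E0 BD 84.
Offset 24: leading byte 0xF0 = 11110000 → 4-byte char #8 = F0 90 80 BD.
Leading byte 0xF0 = 11110000 matches 11110xxx → 4-byte sequence.
Byte 1: 0xF0 = 11110000, payload 000 (3 bits).
Byte 2: 0x90 = 10010000 (10xxxxxx ✓), payload 010000.
Byte 3: 0x80 = 10000000 (10xxxxxx ✓), payload 000000.
Byte 4: 0xBD = 10111101 (10xxxxxx ✓), payload 111101.
Concatenate: 000010000000000111101 = 0x1003D (21 bits → U+1003D).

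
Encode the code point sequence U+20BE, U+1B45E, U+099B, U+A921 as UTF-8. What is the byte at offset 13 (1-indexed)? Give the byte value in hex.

0xA1

1-indexed offset 13 is 0-indexed offset 12.
U+20BE → 3-byte form E2 82 BE at offsets 0–2.
U+1B45E → 4-byte form F0 9B 91 9E at offsets 3–6.
U+099B → 3-byte form E0 A6 9B at offsets 7–9.
U+A921 → 3-byte form EA A4 A1 at offsets 10–12.
Offset 12 falls in char 4's range; it's byte 3 of EA A4 A1 = 0xA1.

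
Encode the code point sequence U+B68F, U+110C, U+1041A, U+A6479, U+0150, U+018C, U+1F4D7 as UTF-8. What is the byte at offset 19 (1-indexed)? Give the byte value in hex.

1-indexed offset 19 is 0-indexed offset 18.
U+B68F → 3-byte form EB 9A 8F at offsets 0–2.
U+110C → 3-byte form E1 84 8C at offsets 3–5.
U+1041A → 4-byte form F0 90 90 9A at offsets 6–9.
U+A6479 → 4-byte form F2 A6 91 B9 at offsets 10–13.
U+0150 → 2-byte form C5 90 at offsets 14–15.
U+018C → 2-byte form C6 8C at offsets 16–17.
U+1F4D7 → 4-byte form F0 9F 93 97 at offsets 18–21.
Offset 18 falls in char 7's range; it's byte 1 of F0 9F 93 97 = 0xF0.

0xF0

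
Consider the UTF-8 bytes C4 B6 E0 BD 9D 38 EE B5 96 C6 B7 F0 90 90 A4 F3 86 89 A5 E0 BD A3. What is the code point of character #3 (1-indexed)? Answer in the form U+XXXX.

U+0038

Offset 0: leading byte 0xC4 = 11000100 → 2-byte char #1 = C4 B6.
Offset 2: leading byte 0xE0 = 11100000 → 3-byte char #2 = E0 BD 9D.
Offset 5: leading byte 0x38 = 00111000 → 1-byte char #3 = 38.
Leading byte 0x38 = 00111000 matches 0xxxxxxx → 1-byte sequence.
Byte 1: 0x38 = 00111000, payload 0111000 (7 bits).
Concatenate: 0111000 = 0x38 (7 bits → U+0038).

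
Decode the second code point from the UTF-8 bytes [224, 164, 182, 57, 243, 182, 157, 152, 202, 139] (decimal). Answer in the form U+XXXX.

U+0039

Offset 0: leading byte 0xE0 = 11100000 → 3-byte char #1 = E0 A4 B6.
Offset 3: leading byte 0x39 = 00111001 → 1-byte char #2 = 39.
Leading byte 0x39 = 00111001 matches 0xxxxxxx → 1-byte sequence.
Byte 1: 0x39 = 00111001, payload 0111001 (7 bits).
Concatenate: 0111001 = 0x39 (7 bits → U+0039).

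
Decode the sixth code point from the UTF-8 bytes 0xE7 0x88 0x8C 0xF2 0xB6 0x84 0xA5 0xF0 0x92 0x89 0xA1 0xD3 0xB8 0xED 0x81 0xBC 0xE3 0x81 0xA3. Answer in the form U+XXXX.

Offset 0: leading byte 0xE7 = 11100111 → 3-byte char #1 = E7 88 8C.
Offset 3: leading byte 0xF2 = 11110010 → 4-byte char #2 = F2 B6 84 A5.
Offset 7: leading byte 0xF0 = 11110000 → 4-byte char #3 = F0 92 89 A1.
Offset 11: leading byte 0xD3 = 11010011 → 2-byte char #4 = D3 B8.
Offset 13: leading byte 0xED = 11101101 → 3-byte char #5 = ED 81 BC.
Offset 16: leading byte 0xE3 = 11100011 → 3-byte char #6 = E3 81 A3.
Leading byte 0xE3 = 11100011 matches 1110xxxx → 3-byte sequence.
Byte 1: 0xE3 = 11100011, payload 0011 (4 bits).
Byte 2: 0x81 = 10000001 (10xxxxxx ✓), payload 000001.
Byte 3: 0xA3 = 10100011 (10xxxxxx ✓), payload 100011.
Concatenate: 0011000001100011 = 0x3063 (16 bits → U+3063).

U+3063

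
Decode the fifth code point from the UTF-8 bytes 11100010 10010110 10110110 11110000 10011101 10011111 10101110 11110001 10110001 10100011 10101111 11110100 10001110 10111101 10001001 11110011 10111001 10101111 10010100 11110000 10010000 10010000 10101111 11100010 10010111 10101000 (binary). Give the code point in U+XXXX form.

Offset 0: leading byte 0xE2 = 11100010 → 3-byte char #1 = E2 96 B6.
Offset 3: leading byte 0xF0 = 11110000 → 4-byte char #2 = F0 9D 9F AE.
Offset 7: leading byte 0xF1 = 11110001 → 4-byte char #3 = F1 B1 A3 AF.
Offset 11: leading byte 0xF4 = 11110100 → 4-byte char #4 = F4 8E BD 89.
Offset 15: leading byte 0xF3 = 11110011 → 4-byte char #5 = F3 B9 AF 94.
Leading byte 0xF3 = 11110011 matches 11110xxx → 4-byte sequence.
Byte 1: 0xF3 = 11110011, payload 011 (3 bits).
Byte 2: 0xB9 = 10111001 (10xxxxxx ✓), payload 111001.
Byte 3: 0xAF = 10101111 (10xxxxxx ✓), payload 101111.
Byte 4: 0x94 = 10010100 (10xxxxxx ✓), payload 010100.
Concatenate: 011111001101111010100 = 0xF9BD4 (21 bits → U+F9BD4).

U+F9BD4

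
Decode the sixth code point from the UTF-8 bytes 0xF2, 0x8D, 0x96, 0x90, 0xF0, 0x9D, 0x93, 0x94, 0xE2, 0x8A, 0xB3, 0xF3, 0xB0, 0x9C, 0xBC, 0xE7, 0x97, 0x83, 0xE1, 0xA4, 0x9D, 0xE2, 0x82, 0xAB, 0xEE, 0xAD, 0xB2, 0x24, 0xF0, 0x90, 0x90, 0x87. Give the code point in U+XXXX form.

Offset 0: leading byte 0xF2 = 11110010 → 4-byte char #1 = F2 8D 96 90.
Offset 4: leading byte 0xF0 = 11110000 → 4-byte char #2 = F0 9D 93 94.
Offset 8: leading byte 0xE2 = 11100010 → 3-byte char #3 = E2 8A B3.
Offset 11: leading byte 0xF3 = 11110011 → 4-byte char #4 = F3 B0 9C BC.
Offset 15: leading byte 0xE7 = 11100111 → 3-byte char #5 = E7 97 83.
Offset 18: leading byte 0xE1 = 11100001 → 3-byte char #6 = E1 A4 9D.
Leading byte 0xE1 = 11100001 matches 1110xxxx → 3-byte sequence.
Byte 1: 0xE1 = 11100001, payload 0001 (4 bits).
Byte 2: 0xA4 = 10100100 (10xxxxxx ✓), payload 100100.
Byte 3: 0x9D = 10011101 (10xxxxxx ✓), payload 011101.
Concatenate: 0001100100011101 = 0x191D (16 bits → U+191D).

U+191D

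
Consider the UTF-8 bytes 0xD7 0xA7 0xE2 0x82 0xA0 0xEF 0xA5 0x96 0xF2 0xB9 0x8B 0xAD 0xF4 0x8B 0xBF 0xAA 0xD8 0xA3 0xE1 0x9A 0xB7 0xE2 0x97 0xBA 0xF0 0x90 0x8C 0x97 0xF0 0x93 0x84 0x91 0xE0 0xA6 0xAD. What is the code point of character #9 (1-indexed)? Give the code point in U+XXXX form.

Offset 0: leading byte 0xD7 = 11010111 → 2-byte char #1 = D7 A7.
Offset 2: leading byte 0xE2 = 11100010 → 3-byte char #2 = E2 82 A0.
Offset 5: leading byte 0xEF = 11101111 → 3-byte char #3 = EF A5 96.
Offset 8: leading byte 0xF2 = 11110010 → 4-byte char #4 = F2 B9 8B AD.
Offset 12: leading byte 0xF4 = 11110100 → 4-byte char #5 = F4 8B BF AA.
Offset 16: leading byte 0xD8 = 11011000 → 2-byte char #6 = D8 A3.
Offset 18: leading byte 0xE1 = 11100001 → 3-byte char #7 = E1 9A B7.
Offset 21: leading byte 0xE2 = 11100010 → 3-byte char #8 = E2 97 BA.
Offset 24: leading byte 0xF0 = 11110000 → 4-byte char #9 = F0 90 8C 97.
Leading byte 0xF0 = 11110000 matches 11110xxx → 4-byte sequence.
Byte 1: 0xF0 = 11110000, payload 000 (3 bits).
Byte 2: 0x90 = 10010000 (10xxxxxx ✓), payload 010000.
Byte 3: 0x8C = 10001100 (10xxxxxx ✓), payload 001100.
Byte 4: 0x97 = 10010111 (10xxxxxx ✓), payload 010111.
Concatenate: 000010000001100010111 = 0x10317 (21 bits → U+10317).

U+10317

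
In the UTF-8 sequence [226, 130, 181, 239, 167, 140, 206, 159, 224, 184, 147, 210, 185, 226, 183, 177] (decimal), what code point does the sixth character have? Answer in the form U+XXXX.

U+2DF1

Offset 0: leading byte 0xE2 = 11100010 → 3-byte char #1 = E2 82 B5.
Offset 3: leading byte 0xEF = 11101111 → 3-byte char #2 = EF A7 8C.
Offset 6: leading byte 0xCE = 11001110 → 2-byte char #3 = CE 9F.
Offset 8: leading byte 0xE0 = 11100000 → 3-byte char #4 = E0 B8 93.
Offset 11: leading byte 0xD2 = 11010010 → 2-byte char #5 = D2 B9.
Offset 13: leading byte 0xE2 = 11100010 → 3-byte char #6 = E2 B7 B1.
Leading byte 0xE2 = 11100010 matches 1110xxxx → 3-byte sequence.
Byte 1: 0xE2 = 11100010, payload 0010 (4 bits).
Byte 2: 0xB7 = 10110111 (10xxxxxx ✓), payload 110111.
Byte 3: 0xB1 = 10110001 (10xxxxxx ✓), payload 110001.
Concatenate: 0010110111110001 = 0x2DF1 (16 bits → U+2DF1).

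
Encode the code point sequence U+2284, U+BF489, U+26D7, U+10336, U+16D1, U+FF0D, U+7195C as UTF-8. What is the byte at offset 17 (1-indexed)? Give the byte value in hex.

0x91

1-indexed offset 17 is 0-indexed offset 16.
U+2284 → 3-byte form E2 8A 84 at offsets 0–2.
U+BF489 → 4-byte form F2 BF 92 89 at offsets 3–6.
U+26D7 → 3-byte form E2 9B 97 at offsets 7–9.
U+10336 → 4-byte form F0 90 8C B6 at offsets 10–13.
U+16D1 → 3-byte form E1 9B 91 at offsets 14–16.
Offset 16 falls in char 5's range; it's byte 3 of E1 9B 91 = 0x91.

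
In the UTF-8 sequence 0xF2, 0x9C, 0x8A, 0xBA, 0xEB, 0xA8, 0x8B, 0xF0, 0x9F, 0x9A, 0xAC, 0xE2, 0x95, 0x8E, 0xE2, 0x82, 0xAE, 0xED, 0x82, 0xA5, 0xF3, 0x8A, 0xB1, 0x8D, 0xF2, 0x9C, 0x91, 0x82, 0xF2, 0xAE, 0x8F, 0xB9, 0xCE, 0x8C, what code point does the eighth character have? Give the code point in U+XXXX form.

Offset 0: leading byte 0xF2 = 11110010 → 4-byte char #1 = F2 9C 8A BA.
Offset 4: leading byte 0xEB = 11101011 → 3-byte char #2 = EB A8 8B.
Offset 7: leading byte 0xF0 = 11110000 → 4-byte char #3 = F0 9F 9A AC.
Offset 11: leading byte 0xE2 = 11100010 → 3-byte char #4 = E2 95 8E.
Offset 14: leading byte 0xE2 = 11100010 → 3-byte char #5 = E2 82 AE.
Offset 17: leading byte 0xED = 11101101 → 3-byte char #6 = ED 82 A5.
Offset 20: leading byte 0xF3 = 11110011 → 4-byte char #7 = F3 8A B1 8D.
Offset 24: leading byte 0xF2 = 11110010 → 4-byte char #8 = F2 9C 91 82.
Leading byte 0xF2 = 11110010 matches 11110xxx → 4-byte sequence.
Byte 1: 0xF2 = 11110010, payload 010 (3 bits).
Byte 2: 0x9C = 10011100 (10xxxxxx ✓), payload 011100.
Byte 3: 0x91 = 10010001 (10xxxxxx ✓), payload 010001.
Byte 4: 0x82 = 10000010 (10xxxxxx ✓), payload 000010.
Concatenate: 010011100010001000010 = 0x9C442 (21 bits → U+9C442).

U+9C442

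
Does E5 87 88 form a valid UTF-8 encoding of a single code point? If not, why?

valid

Leading byte 0xE5 = 11100101 → 3-byte form.
Continuation bytes 0x87=10000111, 0x88=10001000 all match 10xxxxxx.
Decoded value 0x51C8 is ≥ 0x800 (shortest form) and not a surrogate.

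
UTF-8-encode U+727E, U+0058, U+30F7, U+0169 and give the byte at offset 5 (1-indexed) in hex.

0xE3

1-indexed offset 5 is 0-indexed offset 4.
U+727E → 3-byte form E7 89 BE at offsets 0–2.
U+0058 → 1-byte form 58 at offsets 3–3.
U+30F7 → 3-byte form E3 83 B7 at offsets 4–6.
Offset 4 falls in char 3's range; it's byte 1 of E3 83 B7 = 0xE3.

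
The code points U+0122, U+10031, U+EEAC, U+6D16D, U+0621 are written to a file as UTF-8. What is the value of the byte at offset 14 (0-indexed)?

U+0122 → 2-byte form C4 A2 at offsets 0–1.
U+10031 → 4-byte form F0 90 80 B1 at offsets 2–5.
U+EEAC → 3-byte form EE BA AC at offsets 6–8.
U+6D16D → 4-byte form F1 AD 85 AD at offsets 9–12.
U+0621 → 2-byte form D8 A1 at offsets 13–14.
Offset 14 falls in char 5's range; it's byte 2 of D8 A1 = 0xA1.

0xA1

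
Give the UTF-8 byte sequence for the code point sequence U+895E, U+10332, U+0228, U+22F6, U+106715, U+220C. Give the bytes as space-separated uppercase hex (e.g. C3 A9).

E8 A5 9E F0 90 8C B2 C8 A8 E2 8B B6 F4 86 9C 95 E2 88 8C

U+895E: 3-byte form → E8 A5 9E.
U+10332: 4-byte form → F0 90 8C B2.
U+0228: 2-byte form → C8 A8.
U+22F6: 3-byte form → E2 8B B6.
U+106715: 4-byte form → F4 86 9C 95.
U+220C: 3-byte form → E2 88 8C.
Concatenated (19 bytes): E8 A5 9E F0 90 8C B2 C8 A8 E2 8B B6 F4 86 9C 95 E2 88 8C.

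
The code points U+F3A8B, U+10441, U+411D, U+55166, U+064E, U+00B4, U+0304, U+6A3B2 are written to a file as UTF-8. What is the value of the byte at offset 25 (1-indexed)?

1-indexed offset 25 is 0-indexed offset 24.
U+F3A8B → 4-byte form F3 B3 AA 8B at offsets 0–3.
U+10441 → 4-byte form F0 90 91 81 at offsets 4–7.
U+411D → 3-byte form E4 84 9D at offsets 8–10.
U+55166 → 4-byte form F1 95 85 A6 at offsets 11–14.
U+064E → 2-byte form D9 8E at offsets 15–16.
U+00B4 → 2-byte form C2 B4 at offsets 17–18.
U+0304 → 2-byte form CC 84 at offsets 19–20.
U+6A3B2 → 4-byte form F1 AA 8E B2 at offsets 21–24.
Offset 24 falls in char 8's range; it's byte 4 of F1 AA 8E B2 = 0xB2.

0xB2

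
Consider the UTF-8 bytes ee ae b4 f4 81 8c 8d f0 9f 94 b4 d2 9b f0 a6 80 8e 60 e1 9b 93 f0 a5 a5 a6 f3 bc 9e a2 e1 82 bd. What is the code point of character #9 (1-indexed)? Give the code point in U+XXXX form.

U+FC7A2

Offset 0: leading byte 0xEE = 11101110 → 3-byte char #1 = EE AE B4.
Offset 3: leading byte 0xF4 = 11110100 → 4-byte char #2 = F4 81 8C 8D.
Offset 7: leading byte 0xF0 = 11110000 → 4-byte char #3 = F0 9F 94 B4.
Offset 11: leading byte 0xD2 = 11010010 → 2-byte char #4 = D2 9B.
Offset 13: leading byte 0xF0 = 11110000 → 4-byte char #5 = F0 A6 80 8E.
Offset 17: leading byte 0x60 = 01100000 → 1-byte char #6 = 60.
Offset 18: leading byte 0xE1 = 11100001 → 3-byte char #7 = E1 9B 93.
Offset 21: leading byte 0xF0 = 11110000 → 4-byte char #8 = F0 A5 A5 A6.
Offset 25: leading byte 0xF3 = 11110011 → 4-byte char #9 = F3 BC 9E A2.
Leading byte 0xF3 = 11110011 matches 11110xxx → 4-byte sequence.
Byte 1: 0xF3 = 11110011, payload 011 (3 bits).
Byte 2: 0xBC = 10111100 (10xxxxxx ✓), payload 111100.
Byte 3: 0x9E = 10011110 (10xxxxxx ✓), payload 011110.
Byte 4: 0xA2 = 10100010 (10xxxxxx ✓), payload 100010.
Concatenate: 011111100011110100010 = 0xFC7A2 (21 bits → U+FC7A2).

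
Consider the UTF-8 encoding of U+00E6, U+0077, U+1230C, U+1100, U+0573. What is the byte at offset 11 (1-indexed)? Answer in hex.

0xD5

1-indexed offset 11 is 0-indexed offset 10.
U+00E6 → 2-byte form C3 A6 at offsets 0–1.
U+0077 → 1-byte form 77 at offsets 2–2.
U+1230C → 4-byte form F0 92 8C 8C at offsets 3–6.
U+1100 → 3-byte form E1 84 80 at offsets 7–9.
U+0573 → 2-byte form D5 B3 at offsets 10–11.
Offset 10 falls in char 5's range; it's byte 1 of D5 B3 = 0xD5.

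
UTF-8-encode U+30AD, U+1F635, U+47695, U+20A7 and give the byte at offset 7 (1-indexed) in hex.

1-indexed offset 7 is 0-indexed offset 6.
U+30AD → 3-byte form E3 82 AD at offsets 0–2.
U+1F635 → 4-byte form F0 9F 98 B5 at offsets 3–6.
Offset 6 falls in char 2's range; it's byte 4 of F0 9F 98 B5 = 0xB5.

0xB5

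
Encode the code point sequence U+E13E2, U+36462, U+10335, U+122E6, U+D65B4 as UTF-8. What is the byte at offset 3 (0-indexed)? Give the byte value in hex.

U+E13E2 → 4-byte form F3 A1 8F A2 at offsets 0–3.
Offset 3 falls in char 1's range; it's byte 4 of F3 A1 8F A2 = 0xA2.

0xA2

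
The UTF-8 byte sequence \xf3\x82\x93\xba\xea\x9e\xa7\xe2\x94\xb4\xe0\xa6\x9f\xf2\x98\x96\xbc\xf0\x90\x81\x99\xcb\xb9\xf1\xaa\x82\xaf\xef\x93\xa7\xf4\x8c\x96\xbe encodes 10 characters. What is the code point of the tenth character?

U+10C5BE

Offset 0: leading byte 0xF3 = 11110011 → 4-byte char #1 = F3 82 93 BA.
Offset 4: leading byte 0xEA = 11101010 → 3-byte char #2 = EA 9E A7.
Offset 7: leading byte 0xE2 = 11100010 → 3-byte char #3 = E2 94 B4.
Offset 10: leading byte 0xE0 = 11100000 → 3-byte char #4 = E0 A6 9F.
Offset 13: leading byte 0xF2 = 11110010 → 4-byte char #5 = F2 98 96 BC.
Offset 17: leading byte 0xF0 = 11110000 → 4-byte char #6 = F0 90 81 99.
Offset 21: leading byte 0xCB = 11001011 → 2-byte char #7 = CB B9.
Offset 23: leading byte 0xF1 = 11110001 → 4-byte char #8 = F1 AA 82 AF.
Offset 27: leading byte 0xEF = 11101111 → 3-byte char #9 = EF 93 A7.
Offset 30: leading byte 0xF4 = 11110100 → 4-byte char #10 = F4 8C 96 BE.
Leading byte 0xF4 = 11110100 matches 11110xxx → 4-byte sequence.
Byte 1: 0xF4 = 11110100, payload 100 (3 bits).
Byte 2: 0x8C = 10001100 (10xxxxxx ✓), payload 001100.
Byte 3: 0x96 = 10010110 (10xxxxxx ✓), payload 010110.
Byte 4: 0xBE = 10111110 (10xxxxxx ✓), payload 111110.
Concatenate: 100001100010110111110 = 0x10C5BE (21 bits → U+10C5BE).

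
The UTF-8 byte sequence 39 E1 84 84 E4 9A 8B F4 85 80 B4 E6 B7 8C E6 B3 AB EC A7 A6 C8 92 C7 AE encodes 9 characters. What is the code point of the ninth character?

U+01EE

Offset 0: leading byte 0x39 = 00111001 → 1-byte char #1 = 39.
Offset 1: leading byte 0xE1 = 11100001 → 3-byte char #2 = E1 84 84.
Offset 4: leading byte 0xE4 = 11100100 → 3-byte char #3 = E4 9A 8B.
Offset 7: leading byte 0xF4 = 11110100 → 4-byte char #4 = F4 85 80 B4.
Offset 11: leading byte 0xE6 = 11100110 → 3-byte char #5 = E6 B7 8C.
Offset 14: leading byte 0xE6 = 11100110 → 3-byte char #6 = E6 B3 AB.
Offset 17: leading byte 0xEC = 11101100 → 3-byte char #7 = EC A7 A6.
Offset 20: leading byte 0xC8 = 11001000 → 2-byte char #8 = C8 92.
Offset 22: leading byte 0xC7 = 11000111 → 2-byte char #9 = C7 AE.
Leading byte 0xC7 = 11000111 matches 110xxxxx → 2-byte sequence.
Byte 1: 0xC7 = 11000111, payload 00111 (5 bits).
Byte 2: 0xAE = 10101110 (10xxxxxx ✓), payload 101110.
Concatenate: 00111101110 = 0x1EE (11 bits → U+01EE).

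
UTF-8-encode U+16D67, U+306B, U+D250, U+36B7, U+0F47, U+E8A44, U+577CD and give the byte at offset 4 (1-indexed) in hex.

0xA7

1-indexed offset 4 is 0-indexed offset 3.
U+16D67 → 4-byte form F0 96 B5 A7 at offsets 0–3.
Offset 3 falls in char 1's range; it's byte 4 of F0 96 B5 A7 = 0xA7.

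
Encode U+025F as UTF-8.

U+025F = 0x25F = 607 decimal. In range U+0080–U+07FF → 2-byte form: 110xxxxx 10xxxxxx.
Binary (11 bits): 01001011111.
Split 5+6: 01001 | 011111.
Byte 1: 11001001 = 0xC9.
Byte 2: 10011111 = 0x9F.

C9 9F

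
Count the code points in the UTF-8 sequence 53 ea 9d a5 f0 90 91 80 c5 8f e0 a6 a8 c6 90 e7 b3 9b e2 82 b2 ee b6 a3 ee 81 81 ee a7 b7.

Byte at offset 0: 0x53 = 01010011 → 1-byte char (#1). Advance 1.
Byte at offset 1: 0xEA = 11101010 → 3-byte char (#2). Advance 3.
Byte at offset 4: 0xF0 = 11110000 → 4-byte char (#3). Advance 4.
Byte at offset 8: 0xC5 = 11000101 → 2-byte char (#4). Advance 2.
Byte at offset 10: 0xE0 = 11100000 → 3-byte char (#5). Advance 3.
Byte at offset 13: 0xC6 = 11000110 → 2-byte char (#6). Advance 2.
Byte at offset 15: 0xE7 = 11100111 → 3-byte char (#7). Advance 3.
Byte at offset 18: 0xE2 = 11100010 → 3-byte char (#8). Advance 3.
Byte at offset 21: 0xEE = 11101110 → 3-byte char (#9). Advance 3.
Byte at offset 24: 0xEE = 11101110 → 3-byte char (#10). Advance 3.
Byte at offset 27: 0xEE = 11101110 → 3-byte char (#11). Advance 3.
Reached end at offset 30 after 11 code points.

11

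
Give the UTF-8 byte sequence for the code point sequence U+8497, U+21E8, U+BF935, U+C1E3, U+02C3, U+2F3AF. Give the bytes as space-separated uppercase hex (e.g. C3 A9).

U+8497: 3-byte form → E8 92 97.
U+21E8: 3-byte form → E2 87 A8.
U+BF935: 4-byte form → F2 BF A4 B5.
U+C1E3: 3-byte form → EC 87 A3.
U+02C3: 2-byte form → CB 83.
U+2F3AF: 4-byte form → F0 AF 8E AF.
Concatenated (19 bytes): E8 92 97 E2 87 A8 F2 BF A4 B5 EC 87 A3 CB 83 F0 AF 8E AF.

E8 92 97 E2 87 A8 F2 BF A4 B5 EC 87 A3 CB 83 F0 AF 8E AF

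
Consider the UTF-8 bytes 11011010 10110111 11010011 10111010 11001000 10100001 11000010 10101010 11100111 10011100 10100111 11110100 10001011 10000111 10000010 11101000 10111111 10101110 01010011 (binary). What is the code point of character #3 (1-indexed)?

U+0221

Offset 0: leading byte 0xDA = 11011010 → 2-byte char #1 = DA B7.
Offset 2: leading byte 0xD3 = 11010011 → 2-byte char #2 = D3 BA.
Offset 4: leading byte 0xC8 = 11001000 → 2-byte char #3 = C8 A1.
Leading byte 0xC8 = 11001000 matches 110xxxxx → 2-byte sequence.
Byte 1: 0xC8 = 11001000, payload 01000 (5 bits).
Byte 2: 0xA1 = 10100001 (10xxxxxx ✓), payload 100001.
Concatenate: 01000100001 = 0x221 (11 bits → U+0221).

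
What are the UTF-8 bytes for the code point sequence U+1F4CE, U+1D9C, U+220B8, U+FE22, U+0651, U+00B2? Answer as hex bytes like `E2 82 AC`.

F0 9F 93 8E E1 B6 9C F0 A2 82 B8 EF B8 A2 D9 91 C2 B2

U+1F4CE: 4-byte form → F0 9F 93 8E.
U+1D9C: 3-byte form → E1 B6 9C.
U+220B8: 4-byte form → F0 A2 82 B8.
U+FE22: 3-byte form → EF B8 A2.
U+0651: 2-byte form → D9 91.
U+00B2: 2-byte form → C2 B2.
Concatenated (18 bytes): F0 9F 93 8E E1 B6 9C F0 A2 82 B8 EF B8 A2 D9 91 C2 B2.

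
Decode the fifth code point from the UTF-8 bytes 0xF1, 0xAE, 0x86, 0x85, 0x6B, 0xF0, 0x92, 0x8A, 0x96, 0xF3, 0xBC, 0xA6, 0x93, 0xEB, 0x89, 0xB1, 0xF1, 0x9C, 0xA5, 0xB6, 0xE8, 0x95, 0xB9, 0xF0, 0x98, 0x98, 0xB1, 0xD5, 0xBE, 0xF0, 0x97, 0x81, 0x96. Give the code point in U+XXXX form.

U+B271

Offset 0: leading byte 0xF1 = 11110001 → 4-byte char #1 = F1 AE 86 85.
Offset 4: leading byte 0x6B = 01101011 → 1-byte char #2 = 6B.
Offset 5: leading byte 0xF0 = 11110000 → 4-byte char #3 = F0 92 8A 96.
Offset 9: leading byte 0xF3 = 11110011 → 4-byte char #4 = F3 BC A6 93.
Offset 13: leading byte 0xEB = 11101011 → 3-byte char #5 = EB 89 B1.
Leading byte 0xEB = 11101011 matches 1110xxxx → 3-byte sequence.
Byte 1: 0xEB = 11101011, payload 1011 (4 bits).
Byte 2: 0x89 = 10001001 (10xxxxxx ✓), payload 001001.
Byte 3: 0xB1 = 10110001 (10xxxxxx ✓), payload 110001.
Concatenate: 1011001001110001 = 0xB271 (16 bits → U+B271).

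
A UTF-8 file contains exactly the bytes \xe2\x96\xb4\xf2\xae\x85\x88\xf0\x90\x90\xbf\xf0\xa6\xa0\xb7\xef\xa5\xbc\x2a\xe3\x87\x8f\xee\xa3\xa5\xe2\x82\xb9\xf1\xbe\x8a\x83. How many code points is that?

Byte at offset 0: 0xE2 = 11100010 → 3-byte char (#1). Advance 3.
Byte at offset 3: 0xF2 = 11110010 → 4-byte char (#2). Advance 4.
Byte at offset 7: 0xF0 = 11110000 → 4-byte char (#3). Advance 4.
Byte at offset 11: 0xF0 = 11110000 → 4-byte char (#4). Advance 4.
Byte at offset 15: 0xEF = 11101111 → 3-byte char (#5). Advance 3.
Byte at offset 18: 0x2A = 00101010 → 1-byte char (#6). Advance 1.
Byte at offset 19: 0xE3 = 11100011 → 3-byte char (#7). Advance 3.
Byte at offset 22: 0xEE = 11101110 → 3-byte char (#8). Advance 3.
Byte at offset 25: 0xE2 = 11100010 → 3-byte char (#9). Advance 3.
Byte at offset 28: 0xF1 = 11110001 → 4-byte char (#10). Advance 4.
Reached end at offset 32 after 10 code points.

10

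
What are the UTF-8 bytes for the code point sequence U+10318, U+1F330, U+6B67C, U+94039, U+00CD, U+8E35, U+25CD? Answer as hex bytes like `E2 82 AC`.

F0 90 8C 98 F0 9F 8C B0 F1 AB 99 BC F2 94 80 B9 C3 8D E8 B8 B5 E2 97 8D

U+10318: 4-byte form → F0 90 8C 98.
U+1F330: 4-byte form → F0 9F 8C B0.
U+6B67C: 4-byte form → F1 AB 99 BC.
U+94039: 4-byte form → F2 94 80 B9.
U+00CD: 2-byte form → C3 8D.
U+8E35: 3-byte form → E8 B8 B5.
U+25CD: 3-byte form → E2 97 8D.
Concatenated (24 bytes): F0 90 8C 98 F0 9F 8C B0 F1 AB 99 BC F2 94 80 B9 C3 8D E8 B8 B5 E2 97 8D.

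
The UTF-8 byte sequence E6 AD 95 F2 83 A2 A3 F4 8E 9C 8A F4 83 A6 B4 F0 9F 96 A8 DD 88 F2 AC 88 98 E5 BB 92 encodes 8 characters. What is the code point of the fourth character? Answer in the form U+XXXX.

Offset 0: leading byte 0xE6 = 11100110 → 3-byte char #1 = E6 AD 95.
Offset 3: leading byte 0xF2 = 11110010 → 4-byte char #2 = F2 83 A2 A3.
Offset 7: leading byte 0xF4 = 11110100 → 4-byte char #3 = F4 8E 9C 8A.
Offset 11: leading byte 0xF4 = 11110100 → 4-byte char #4 = F4 83 A6 B4.
Leading byte 0xF4 = 11110100 matches 11110xxx → 4-byte sequence.
Byte 1: 0xF4 = 11110100, payload 100 (3 bits).
Byte 2: 0x83 = 10000011 (10xxxxxx ✓), payload 000011.
Byte 3: 0xA6 = 10100110 (10xxxxxx ✓), payload 100110.
Byte 4: 0xB4 = 10110100 (10xxxxxx ✓), payload 110100.
Concatenate: 100000011100110110100 = 0x1039B4 (21 bits → U+1039B4).

U+1039B4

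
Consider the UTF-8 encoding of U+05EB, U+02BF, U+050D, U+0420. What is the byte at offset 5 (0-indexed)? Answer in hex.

0x8D

U+05EB → 2-byte form D7 AB at offsets 0–1.
U+02BF → 2-byte form CA BF at offsets 2–3.
U+050D → 2-byte form D4 8D at offsets 4–5.
Offset 5 falls in char 3's range; it's byte 2 of D4 8D = 0x8D.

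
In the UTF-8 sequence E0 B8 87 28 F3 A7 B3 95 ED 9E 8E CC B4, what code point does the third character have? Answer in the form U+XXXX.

U+E7CD5

Offset 0: leading byte 0xE0 = 11100000 → 3-byte char #1 = E0 B8 87.
Offset 3: leading byte 0x28 = 00101000 → 1-byte char #2 = 28.
Offset 4: leading byte 0xF3 = 11110011 → 4-byte char #3 = F3 A7 B3 95.
Leading byte 0xF3 = 11110011 matches 11110xxx → 4-byte sequence.
Byte 1: 0xF3 = 11110011, payload 011 (3 bits).
Byte 2: 0xA7 = 10100111 (10xxxxxx ✓), payload 100111.
Byte 3: 0xB3 = 10110011 (10xxxxxx ✓), payload 110011.
Byte 4: 0x95 = 10010101 (10xxxxxx ✓), payload 010101.
Concatenate: 011100111110011010101 = 0xE7CD5 (21 bits → U+E7CD5).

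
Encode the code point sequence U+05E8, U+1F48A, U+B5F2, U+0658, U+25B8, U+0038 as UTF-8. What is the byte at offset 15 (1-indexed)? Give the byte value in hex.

0x38

1-indexed offset 15 is 0-indexed offset 14.
U+05E8 → 2-byte form D7 A8 at offsets 0–1.
U+1F48A → 4-byte form F0 9F 92 8A at offsets 2–5.
U+B5F2 → 3-byte form EB 97 B2 at offsets 6–8.
U+0658 → 2-byte form D9 98 at offsets 9–10.
U+25B8 → 3-byte form E2 96 B8 at offsets 11–13.
U+0038 → 1-byte form 38 at offsets 14–14.
Offset 14 falls in char 6's range; it's byte 1 of 38 = 0x38.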